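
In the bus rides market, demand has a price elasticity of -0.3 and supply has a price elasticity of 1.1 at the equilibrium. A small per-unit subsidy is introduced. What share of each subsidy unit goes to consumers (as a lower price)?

For a small subsidy around the equilibrium, the benefit split depends on the relative slopes, which at a point are proportional to the elasticities.
Buyer share = εs/(εs + |εd|) = 1.1/(1.1 + 0.3) = 11/14; seller share = |εd|/(εs + |εd|) = 3/14.

Consumer share = 11/14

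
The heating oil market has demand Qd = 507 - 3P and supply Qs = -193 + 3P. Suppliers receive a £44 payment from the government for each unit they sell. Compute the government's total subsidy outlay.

Pre-subsidy: 507 - 3P = -193 + 3P gives P* = 350/3, Q* = 157.
With the subsidy, sellers receive Ps = Pb + 44 for each unit, where Pb is the price buyers pay.
Supply in terms of Pb becomes Qs = -193 + 3(Pb + 44) = -61 + 3Pb. Setting this equal to demand: 507 - 3Pb = -61 + 3Pb, so Pb = 284/3.
Sellers receive Ps = 284/3 + 44 = 416/3; Q' = 507 − 3·(284/3) = 223.
Government outlay = subsidy × quantity = 44 × 223 = 9812.

Government cost = £9812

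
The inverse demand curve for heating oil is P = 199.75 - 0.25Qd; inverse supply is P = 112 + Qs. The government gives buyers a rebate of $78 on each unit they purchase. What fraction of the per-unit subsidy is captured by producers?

Pre-subsidy: 199.75 - 0.25Q = 112 + Q gives Q* = 70.2 and P* = 182.2.
With the rebate, buyers effectively pay Pb = Ps − 78, where Ps is the price sellers receive.
On the curves, Pb = 199.75 - 0.25Q and Ps = 112 + Q; the wedge Ps − Pb = 78 gives 112 + Q − (199.75 - 0.25Q) = 78, so Q' = 132.6.
Then Pb = 199.75 − 0.25·132.6 = 166.6 and Ps = 112 + 1·132.6 = 244.6.
Buyers' price falls by P* − Pb = 182.2 − 166.6 = 15.6; sellers' price rises by Ps − P* = 244.6 − 182.2 = 62.4.
So producers capture 62.4/78 = 0.8 of each unit of subsidy.

Producer share = 0.8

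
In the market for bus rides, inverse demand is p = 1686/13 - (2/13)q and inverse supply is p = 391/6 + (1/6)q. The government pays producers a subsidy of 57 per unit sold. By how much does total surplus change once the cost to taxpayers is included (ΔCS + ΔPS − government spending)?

Pre-subsidy: 1686/13 - (2/13)q = 391/6 + (1/6)q gives q* = 201.32 and p* = 98.72.
With the subsidy, sellers receive ps = pb + 57 for each unit, where pb is the price buyers pay.
On the curves, pb = 1686/13 - (2/13)q and ps = 391/6 + (1/6)q; the wedge ps − pb = 57 gives 391/6 + (1/6)q − (1686/13 - (2/13)q) = 57, so q' = 379.16.
Then pb = 1686/13 − (2/13)·379.16 = 71.36 and ps = 391/6 + (1/6)·379.16 = 128.36.
ΔCS = ½(201.32 + 379.16)(98.72 − 71.36) = 7940.9664; ΔPS = ½(201.32 + 379.16)(128.36 − 98.72) = 8602.7136.
Government spending = 57 × 379.16 = 21612.12.
Net change = 7940.9664 + 8602.7136 − 21612.12 = -5068.44. The loss equals the DWL triangle ½·57·177.84.

Net change in total surplus = -5068.44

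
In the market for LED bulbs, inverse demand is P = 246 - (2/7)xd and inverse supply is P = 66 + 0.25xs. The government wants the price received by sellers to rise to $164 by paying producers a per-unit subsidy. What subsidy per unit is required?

At a seller price of 164, quantity supplied is -264 + 4·164 = 392.
Buyers absorb 392 only when they pay Pb = 246 − (2/7)·392 = 134.
s = Ps − Pb = 164 − 134 = 30.

Required subsidy s = $30 per unit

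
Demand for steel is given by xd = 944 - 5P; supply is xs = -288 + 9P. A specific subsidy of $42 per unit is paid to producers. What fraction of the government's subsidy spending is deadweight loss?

Pre-subsidy: 944 - 5P = -288 + 9P gives P* = 88, x* = 504.
With the subsidy, sellers receive Ps = Pb + 42 for each unit, where Pb is the price buyers pay.
Supply in terms of Pb becomes xs = -288 + 9(Pb + 42) = 90 + 9Pb. Setting this equal to demand: 944 - 5Pb = 90 + 9Pb, so Pb = 61.
Sellers receive Ps = 61 + 42 = 103; x' = 944 − 5·61 = 639.
ΔCS = ½(504 + 639)(88 − 61) = 15430.5; ΔPS = ½(504 + 639)(103 − 88) = 8572.5.
Government spending = 42 × 639 = 26838.
DWL = ½ × 42 × (639 − 504) = 2835; fraction = 2835 / 26838 = 15/142.

DWL / government spending = 15/142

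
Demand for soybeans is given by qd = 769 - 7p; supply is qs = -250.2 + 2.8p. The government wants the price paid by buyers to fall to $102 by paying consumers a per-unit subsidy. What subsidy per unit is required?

Required subsidy s = $7 per unit

At a buyer price of 102, quantity demanded is 769 − 7·102 = 55.
Sellers supply 55 only when they receive ps with -250.2 + 2.8·ps = 55, i.e. ps = 109.
s = ps − pb = 109 − 102 = 7.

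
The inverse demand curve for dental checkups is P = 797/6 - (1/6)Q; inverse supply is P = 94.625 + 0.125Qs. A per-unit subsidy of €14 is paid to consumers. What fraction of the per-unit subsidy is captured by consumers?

Consumer share = 4/7

Pre-subsidy: 797/6 - (1/6)Q = 94.625 + 0.125Q gives Q* = 131 and P* = 111.
With the rebate, buyers effectively pay Pb = Ps − 14, where Ps is the price sellers receive.
On the curves, Pb = 797/6 - (1/6)Q and Ps = 94.625 + 0.125Q; the wedge Ps − Pb = 14 gives 94.625 + 0.125Q − (797/6 - (1/6)Q) = 14, so Q' = 179.
Then Pb = 797/6 − (1/6)·179 = 103 and Ps = 94.625 + 0.125·179 = 117.
Buyers' price falls by P* − Pb = 111 − 103 = 8; sellers' price rises by Ps − P* = 117 − 111 = 6.
So consumers capture 8/14 = 4/7 of each unit of subsidy.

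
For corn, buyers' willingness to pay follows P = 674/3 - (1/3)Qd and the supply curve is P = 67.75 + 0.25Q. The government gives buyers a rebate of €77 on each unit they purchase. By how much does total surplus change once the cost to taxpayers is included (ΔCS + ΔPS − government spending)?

Net change in total surplus = -€5082

Pre-subsidy: 674/3 - (1/3)Q = 67.75 + 0.25Q gives Q* = 269 and P* = 135.
With the rebate, buyers effectively pay Pb = Ps − 77, where Ps is the price sellers receive.
On the curves, Pb = 674/3 - (1/3)Q and Ps = 67.75 + 0.25Q; the wedge Ps − Pb = 77 gives 67.75 + 0.25Q − (674/3 - (1/3)Q) = 77, so Q' = 401.
Then Pb = 674/3 − (1/3)·401 = 91 and Ps = 67.75 + 0.25·401 = 168.
ΔCS = ½(269 + 401)(135 − 91) = 14740; ΔPS = ½(269 + 401)(168 − 135) = 11055.
Government spending = 77 × 401 = 30877.
Net change = 14740 + 11055 − 30877 = -5082. The loss equals the DWL triangle ½·77·132.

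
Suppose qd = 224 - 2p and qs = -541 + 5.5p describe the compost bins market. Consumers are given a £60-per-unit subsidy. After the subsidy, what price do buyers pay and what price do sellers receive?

Buyers pay £58; sellers receive £118

Pre-subsidy: 224 - 2p = -541 + 5.5p gives p* = 102, q* = 20.
With the rebate, buyers effectively pay pb = ps − 60, where ps is the price sellers receive.
Demand in terms of ps becomes qd = 224 − 2(ps − 60) = 344 - 2ps. Setting this equal to supply: 344 - 2ps = -541 + 5.5ps, so ps = 118.
Buyers pay pb = 118 − 60 = 58; q' = -541 + 5.5·118 = 108.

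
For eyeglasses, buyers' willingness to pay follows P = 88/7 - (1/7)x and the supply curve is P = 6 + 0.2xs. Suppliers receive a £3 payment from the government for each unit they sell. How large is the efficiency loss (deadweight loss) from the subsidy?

Pre-subsidy: 88/7 - (1/7)x = 6 + 0.2x gives x* = 115/6 and P* = 59/6.
With the subsidy, sellers receive Ps = Pb + 3 for each unit, where Pb is the price buyers pay.
On the curves, Pb = 88/7 - (1/7)x and Ps = 6 + 0.2x; the wedge Ps − Pb = 3 gives 6 + 0.2x − (88/7 - (1/7)x) = 3, so x' = 335/12.
Then Pb = 88/7 − (1/7)·(335/12) = 103/12 and Ps = 6 + 0.2·(335/12) = 139/12.
The subsidy expands output by 335/12 − 115/6 = 8.75 past the efficient level; on those units the gap between marginal cost and willingness to pay runs from 0 up to 3.
DWL = ½ × 3 × 8.75 = 13.125.

Deadweight loss = £13.125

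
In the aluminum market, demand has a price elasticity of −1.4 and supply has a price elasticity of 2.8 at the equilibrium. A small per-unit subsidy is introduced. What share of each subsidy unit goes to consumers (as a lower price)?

For a small subsidy around the equilibrium, the benefit split depends on the relative slopes, which at a point are proportional to the elasticities.
Buyer share = εs/(εs + |εd|) = 2.8/(2.8 + 1.4) = 2/3; seller share = |εd|/(εs + |εd|) = 1/3.

Consumer share = 2/3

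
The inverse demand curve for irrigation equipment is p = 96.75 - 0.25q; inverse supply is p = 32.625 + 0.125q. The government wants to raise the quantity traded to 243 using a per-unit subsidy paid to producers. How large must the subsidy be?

At q = 243, from the demand curve buyers pay pb = 96.75 − 0.25·243 = 36; from the supply curve sellers need ps = 32.625 + 0.125·243 = 63.
The subsidy must fill the gap: s = ps − pb = 63 − 36 = 27.

Required subsidy s = 27 per unit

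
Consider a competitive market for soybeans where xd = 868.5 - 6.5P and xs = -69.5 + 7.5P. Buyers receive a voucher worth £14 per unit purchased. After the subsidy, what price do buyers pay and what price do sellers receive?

Pre-subsidy: 868.5 - 6.5P = -69.5 + 7.5P gives P* = 67, x* = 433.
With the rebate, buyers effectively pay Pb = Ps − 14, where Ps is the price sellers receive.
Demand in terms of Ps becomes xd = 868.5 − 6.5(Ps − 14) = 959.5 - 6.5Ps. Setting this equal to supply: 959.5 - 6.5Ps = -69.5 + 7.5Ps, so Ps = 73.5.
Buyers pay Pb = 73.5 − 14 = 59.5; x' = -69.5 + 7.5·73.5 = 481.75.

Buyers pay £59.5; sellers receive £73.5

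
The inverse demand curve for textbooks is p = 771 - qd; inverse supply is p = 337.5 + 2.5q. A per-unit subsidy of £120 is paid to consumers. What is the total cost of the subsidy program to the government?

Government cost = 132840/7

Pre-subsidy: 771 - q = 337.5 + 2.5q gives q* = 867/7 and p* = 4530/7.
With the rebate, buyers effectively pay pb = ps − 120, where ps is the price sellers receive.
On the curves, pb = 771 - q and ps = 337.5 + 2.5q; the wedge ps − pb = 120 gives 337.5 + 2.5q − (771 - q) = 120, so q' = 1107/7.
Then pb = 771 − 1·(1107/7) = 4290/7 and ps = 337.5 + 2.5·(1107/7) = 5130/7.
Government outlay = subsidy × quantity = 120 × 1107/7 = 132840/7.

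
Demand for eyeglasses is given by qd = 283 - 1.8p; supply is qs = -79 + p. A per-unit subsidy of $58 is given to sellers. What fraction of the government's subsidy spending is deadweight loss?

DWL / government spending = 261/1226

Pre-subsidy: 283 - 1.8p = -79 + p gives p* = 905/7, q* = 352/7.
With the subsidy, sellers receive ps = pb + 58 for each unit, where pb is the price buyers pay.
Supply in terms of pb becomes qs = -79 + 1(pb + 58) = -21 + pb. Setting this equal to demand: 283 - 1.8pb = -21 + pb, so pb = 760/7.
Sellers receive ps = 760/7 + 58 = 1166/7; q' = 283 − 1.8·(760/7) = 613/7.
ΔCS = ½(352/7 + 613/7)(905/7 − 760/7) = 139925/98; ΔPS = ½(352/7 + 613/7)(1166/7 − 905/7) = 251865/98.
Government spending = 58 × 613/7 = 35554/7.
DWL = ½ × 58 × (613/7 − 352/7) = 7569/7; fraction = (7569/7) / (35554/7) = 261/1226.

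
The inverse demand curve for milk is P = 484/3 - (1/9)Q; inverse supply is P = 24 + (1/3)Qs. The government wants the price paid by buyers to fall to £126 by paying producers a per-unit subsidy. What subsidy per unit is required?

At a buyer price of 126, quantity demanded is 1452 − 9·126 = 318.
Sellers supply 318 only when they receive Ps = 24 + (1/3)·318 = 130.
s = Ps − Pb = 130 − 126 = 4.

Required subsidy s = £4 per unit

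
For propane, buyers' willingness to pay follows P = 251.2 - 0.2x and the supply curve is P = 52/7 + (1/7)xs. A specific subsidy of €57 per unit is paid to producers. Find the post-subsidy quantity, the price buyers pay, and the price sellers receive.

x' = 877.25; buyers pay €75.75; sellers receive €132.75

Pre-subsidy: 251.2 - 0.2x = 52/7 + (1/7)x gives x* = 711 and P* = 109.
With the subsidy, sellers receive Ps = Pb + 57 for each unit, where Pb is the price buyers pay.
On the curves, Pb = 251.2 - 0.2x and Ps = 52/7 + (1/7)x; the wedge Ps − Pb = 57 gives 52/7 + (1/7)x − (251.2 - 0.2x) = 57, so x' = 877.25.
Then Pb = 251.2 − 0.2·877.25 = 75.75 and Ps = 52/7 + (1/7)·877.25 = 132.75.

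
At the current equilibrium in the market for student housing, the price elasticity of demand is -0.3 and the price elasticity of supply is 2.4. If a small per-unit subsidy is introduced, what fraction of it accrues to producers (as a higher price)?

For a small subsidy around the equilibrium, the benefit split depends on the relative slopes, which at a point are proportional to the elasticities.
Buyer share = εs/(εs + |εd|) = 2.4/(2.4 + 0.3) = 8/9; seller share = |εd|/(εs + |εd|) = 1/9.
So producers capture 1/9 of the subsidy.

Producer share = 1/9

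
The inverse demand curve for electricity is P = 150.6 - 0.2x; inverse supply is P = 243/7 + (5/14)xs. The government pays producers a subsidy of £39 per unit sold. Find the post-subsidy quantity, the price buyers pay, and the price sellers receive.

Pre-subsidy: 150.6 - 0.2x = 243/7 + (5/14)x gives x* = 208 and P* = 109.
With the subsidy, sellers receive Ps = Pb + 39 for each unit, where Pb is the price buyers pay.
On the curves, Pb = 150.6 - 0.2x and Ps = 243/7 + (5/14)x; the wedge Ps − Pb = 39 gives 243/7 + (5/14)x − (150.6 - 0.2x) = 39, so x' = 278.
Then Pb = 150.6 − 0.2·278 = 95 and Ps = 243/7 + (5/14)·278 = 134.

x' = 278; buyers pay £95; sellers receive £134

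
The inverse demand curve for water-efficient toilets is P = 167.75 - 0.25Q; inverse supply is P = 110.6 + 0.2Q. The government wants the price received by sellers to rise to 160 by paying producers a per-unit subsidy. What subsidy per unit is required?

Required subsidy s = 54 per unit

At a seller price of 160, quantity supplied is -553 + 5·160 = 247.
Buyers absorb 247 only when they pay Pb = 167.75 − 0.25·247 = 106.
s = Ps − Pb = 160 − 106 = 54.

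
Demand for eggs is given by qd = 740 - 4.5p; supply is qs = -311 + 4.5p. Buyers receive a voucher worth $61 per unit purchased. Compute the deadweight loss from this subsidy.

Pre-subsidy: 740 - 4.5p = -311 + 4.5p gives p* = 1051/9, q* = 214.5.
With the rebate, buyers effectively pay pb = ps − 61, where ps is the price sellers receive.
Demand in terms of ps becomes qd = 740 − 4.5(ps − 61) = 1014.5 - 4.5ps. Setting this equal to supply: 1014.5 - 4.5ps = -311 + 4.5ps, so ps = 2651/18.
Buyers pay pb = 2651/18 − 61 = 1553/18; q' = -311 + 4.5·(2651/18) = 351.75.
The subsidy expands output by 351.75 − 214.5 = 137.25 past the efficient level; on those units the gap between marginal cost and willingness to pay runs from 0 up to 61.
DWL = ½ × 61 × 137.25 = 4186.125.

Deadweight loss = $4186.125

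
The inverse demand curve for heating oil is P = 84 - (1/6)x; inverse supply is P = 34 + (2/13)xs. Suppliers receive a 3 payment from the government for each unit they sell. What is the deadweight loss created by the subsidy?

Pre-subsidy: 84 - (1/6)x = 34 + (2/13)x gives x* = 156 and P* = 58.
With the subsidy, sellers receive Ps = Pb + 3 for each unit, where Pb is the price buyers pay.
On the curves, Pb = 84 - (1/6)x and Ps = 34 + (2/13)x; the wedge Ps − Pb = 3 gives 34 + (2/13)x − (84 - (1/6)x) = 3, so x' = 165.36.
Then Pb = 84 − (1/6)·165.36 = 56.44 and Ps = 34 + (2/13)·165.36 = 59.44.
The subsidy expands output by 165.36 − 156 = 9.36 past the efficient level; on those units the gap between marginal cost and willingness to pay runs from 0 up to 3.
DWL = ½ × 3 × 9.36 = 14.04.

Deadweight loss = 14.04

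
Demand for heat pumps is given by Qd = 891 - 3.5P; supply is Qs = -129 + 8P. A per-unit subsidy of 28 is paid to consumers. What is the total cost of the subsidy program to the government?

Government cost = 417788/23

Pre-subsidy: 891 - 3.5P = -129 + 8P gives P* = 2040/23, Q* = 13353/23.
With the rebate, buyers effectively pay Pb = Ps − 28, where Ps is the price sellers receive.
Demand in terms of Ps becomes Qd = 891 − 3.5(Ps − 28) = 989 - 3.5Ps. Setting this equal to supply: 989 - 3.5Ps = -129 + 8Ps, so Ps = 2236/23.
Buyers pay Pb = 2236/23 − 28 = 1592/23; Q' = -129 + 8·(2236/23) = 14921/23.
Government outlay = subsidy × quantity = 28 × 14921/23 = 417788/23.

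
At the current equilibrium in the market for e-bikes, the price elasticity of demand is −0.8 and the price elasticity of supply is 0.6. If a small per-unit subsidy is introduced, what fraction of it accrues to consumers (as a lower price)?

For a small subsidy around the equilibrium, the benefit split depends on the relative slopes, which at a point are proportional to the elasticities.
Buyer share = εs/(εs + |εd|) = 0.6/(0.6 + 0.8) = 3/7; seller share = |εd|/(εs + |εd|) = 4/7.

Consumer share = 3/7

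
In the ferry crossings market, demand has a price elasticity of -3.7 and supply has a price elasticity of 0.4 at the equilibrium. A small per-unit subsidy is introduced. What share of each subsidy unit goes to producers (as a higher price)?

For a small subsidy around the equilibrium, the benefit split depends on the relative slopes, which at a point are proportional to the elasticities.
Buyer share = εs/(εs + |εd|) = 0.4/(0.4 + 3.7) = 4/41; seller share = |εd|/(εs + |εd|) = 37/41.
So producers capture 37/41 of the subsidy.

Producer share = 37/41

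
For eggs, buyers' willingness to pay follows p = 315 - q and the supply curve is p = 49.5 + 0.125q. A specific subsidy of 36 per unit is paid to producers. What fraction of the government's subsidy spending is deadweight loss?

DWL / government spending = 4/67

Pre-subsidy: 315 - q = 49.5 + 0.125q gives q* = 236 and p* = 79.
With the subsidy, sellers receive ps = pb + 36 for each unit, where pb is the price buyers pay.
On the curves, pb = 315 - q and ps = 49.5 + 0.125q; the wedge ps − pb = 36 gives 49.5 + 0.125q − (315 - q) = 36, so q' = 268.
Then pb = 315 − 1·268 = 47 and ps = 49.5 + 0.125·268 = 83.
ΔCS = ½(236 + 268)(79 − 47) = 8064; ΔPS = ½(236 + 268)(83 − 79) = 1008.
Government spending = 36 × 268 = 9648.
DWL = ½ × 36 × (268 − 236) = 576; fraction = 576 / 9648 = 4/67.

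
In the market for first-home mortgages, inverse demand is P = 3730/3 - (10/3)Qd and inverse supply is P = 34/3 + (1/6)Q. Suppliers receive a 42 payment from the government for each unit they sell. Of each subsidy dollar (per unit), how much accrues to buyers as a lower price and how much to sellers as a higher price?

Pre-subsidy: 3730/3 - (10/3)Q = 34/3 + (1/6)Q gives Q* = 352 and P* = 70.
With the subsidy, sellers receive Ps = Pb + 42 for each unit, where Pb is the price buyers pay.
On the curves, Pb = 3730/3 - (10/3)Q and Ps = 34/3 + (1/6)Q; the wedge Ps − Pb = 42 gives 34/3 + (1/6)Q − (3730/3 - (10/3)Q) = 42, so Q' = 364.
Then Pb = 3730/3 − (10/3)·364 = 30 and Ps = 34/3 + (1/6)·364 = 72.
Buyers' price falls by P* − Pb = 70 − 30 = 40; sellers' price rises by Ps − P* = 72 − 70 = 2.

Buyers gain 40 per unit; sellers gain 2 per unit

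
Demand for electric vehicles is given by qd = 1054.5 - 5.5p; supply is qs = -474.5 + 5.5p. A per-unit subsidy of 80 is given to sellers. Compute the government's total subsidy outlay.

Pre-subsidy: 1054.5 - 5.5p = -474.5 + 5.5p gives p* = 139, q* = 290.
With the subsidy, sellers receive ps = pb + 80 for each unit, where pb is the price buyers pay.
Supply in terms of pb becomes qs = -474.5 + 5.5(pb + 80) = -34.5 + 5.5pb. Setting this equal to demand: 1054.5 - 5.5pb = -34.5 + 5.5pb, so pb = 99.
Sellers receive ps = 99 + 80 = 179; q' = 1054.5 − 5.5·99 = 510.
Government outlay = subsidy × quantity = 80 × 510 = 40800.

Government cost = 40800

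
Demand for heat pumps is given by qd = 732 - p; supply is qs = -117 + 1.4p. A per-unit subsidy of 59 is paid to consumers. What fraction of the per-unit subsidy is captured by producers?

Producer share = 5/12

Pre-subsidy: 732 - p = -117 + 1.4p gives p* = 353.75, q* = 378.25.
With the rebate, buyers effectively pay pb = ps − 59, where ps is the price sellers receive.
Demand in terms of ps becomes qd = 732 − 1(ps − 59) = 791 - ps. Setting this equal to supply: 791 - ps = -117 + 1.4ps, so ps = 1135/3.
Buyers pay pb = 1135/3 − 59 = 958/3; q' = -117 + 1.4·(1135/3) = 1238/3.
Buyers' price falls by p* − pb = 353.75 − 958/3 = 413/12; sellers' price rises by ps − p* = 1135/3 − 353.75 = 295/12.
So producers capture (295/12)/59 = 5/12 of each unit of subsidy.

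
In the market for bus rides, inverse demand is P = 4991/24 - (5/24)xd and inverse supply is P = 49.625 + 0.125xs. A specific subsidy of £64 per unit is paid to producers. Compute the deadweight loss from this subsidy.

Pre-subsidy: 4991/24 - (5/24)x = 49.625 + 0.125x gives x* = 475 and P* = 109.
With the subsidy, sellers receive Ps = Pb + 64 for each unit, where Pb is the price buyers pay.
On the curves, Pb = 4991/24 - (5/24)x and Ps = 49.625 + 0.125x; the wedge Ps − Pb = 64 gives 49.625 + 0.125x − (4991/24 - (5/24)x) = 64, so x' = 667.
Then Pb = 4991/24 − (5/24)·667 = 69 and Ps = 49.625 + 0.125·667 = 133.
The subsidy expands output by 667 − 475 = 192 past the efficient level; on those units the gap between marginal cost and willingness to pay runs from 0 up to 64.
DWL = ½ × 64 × 192 = 6144.

Deadweight loss = £6144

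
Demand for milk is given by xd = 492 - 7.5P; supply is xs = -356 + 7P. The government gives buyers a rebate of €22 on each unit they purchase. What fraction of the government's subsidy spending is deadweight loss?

DWL / government spending = 385/1286

Pre-subsidy: 492 - 7.5P = -356 + 7P gives P* = 1696/29, x* = 1548/29.
With the rebate, buyers effectively pay Pb = Ps − 22, where Ps is the price sellers receive.
Demand in terms of Ps becomes xd = 492 − 7.5(Ps − 22) = 657 - 7.5Ps. Setting this equal to supply: 657 - 7.5Ps = -356 + 7Ps, so Ps = 2026/29.
Buyers pay Pb = 2026/29 − 22 = 1388/29; x' = -356 + 7·(2026/29) = 3858/29.
ΔCS = ½(1548/29 + 3858/29)(1696/29 − 1388/29) = 832524/841; ΔPS = ½(1548/29 + 3858/29)(2026/29 − 1696/29) = 891990/841.
Government spending = 22 × 3858/29 = 84876/29.
DWL = ½ × 22 × (3858/29 − 1548/29) = 25410/29; fraction = (25410/29) / (84876/29) = 385/1286.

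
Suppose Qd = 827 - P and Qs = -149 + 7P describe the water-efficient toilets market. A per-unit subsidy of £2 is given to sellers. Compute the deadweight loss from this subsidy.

Deadweight loss = £1.75

Pre-subsidy: 827 - P = -149 + 7P gives P* = 122, Q* = 705.
With the subsidy, sellers receive Ps = Pb + 2 for each unit, where Pb is the price buyers pay.
Supply in terms of Pb becomes Qs = -149 + 7(Pb + 2) = -135 + 7Pb. Setting this equal to demand: 827 - Pb = -135 + 7Pb, so Pb = 120.25.
Sellers receive Ps = 120.25 + 2 = 122.25; Q' = 827 − 1·120.25 = 706.75.
The subsidy expands output by 706.75 − 705 = 1.75 past the efficient level; on those units the gap between marginal cost and willingness to pay runs from 0 up to 2.
DWL = ½ × 2 × 1.75 = 1.75.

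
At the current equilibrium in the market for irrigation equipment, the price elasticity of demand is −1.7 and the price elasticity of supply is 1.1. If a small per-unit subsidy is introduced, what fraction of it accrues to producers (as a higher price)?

For a small subsidy around the equilibrium, the benefit split depends on the relative slopes, which at a point are proportional to the elasticities.
Buyer share = εs/(εs + |εd|) = 1.1/(1.1 + 1.7) = 11/28; seller share = |εd|/(εs + |εd|) = 17/28.
So producers capture 17/28 of the subsidy.

Producer share = 17/28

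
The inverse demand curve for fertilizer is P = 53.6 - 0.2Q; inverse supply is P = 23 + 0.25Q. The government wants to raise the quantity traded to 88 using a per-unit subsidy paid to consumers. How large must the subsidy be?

Required subsidy s = 9 per unit

At Q = 88, from the demand curve buyers pay Pb = 53.6 − 0.2·88 = 36; from the supply curve sellers need Ps = 23 + 0.25·88 = 45.
The subsidy must fill the gap: s = Ps − Pb = 45 − 36 = 9.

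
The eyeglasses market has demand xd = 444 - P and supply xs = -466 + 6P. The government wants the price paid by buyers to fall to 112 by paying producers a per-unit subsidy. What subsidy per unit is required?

Required subsidy s = 21 per unit

At a buyer price of 112, quantity demanded is 444 − 1·112 = 332.
Sellers supply 332 only when they receive Ps with -466 + 6·Ps = 332, i.e. Ps = 133.
s = Ps − Pb = 133 − 112 = 21.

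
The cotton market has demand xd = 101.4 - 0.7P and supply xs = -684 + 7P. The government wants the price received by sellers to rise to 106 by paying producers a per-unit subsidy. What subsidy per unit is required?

Required subsidy s = 44 per unit

At a seller price of 106, quantity supplied is -684 + 7·106 = 58.
Buyers absorb 58 only when they pay Pb with 101.4 − 0.7·Pb = 58, i.e. Pb = 62.
s = Ps − Pb = 106 − 62 = 44.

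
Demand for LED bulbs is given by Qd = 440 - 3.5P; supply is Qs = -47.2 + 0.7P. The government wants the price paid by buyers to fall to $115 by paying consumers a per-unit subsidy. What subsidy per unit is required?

Required subsidy s = $6 per unit

At a buyer price of 115, quantity demanded is 440 − 3.5·115 = 37.5.
Sellers supply 37.5 only when they receive Ps with -47.2 + 0.7·Ps = 37.5, i.e. Ps = 121.
s = Ps − Pb = 121 − 115 = 6.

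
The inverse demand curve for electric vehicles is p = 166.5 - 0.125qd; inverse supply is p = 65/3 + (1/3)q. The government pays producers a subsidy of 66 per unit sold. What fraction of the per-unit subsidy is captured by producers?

Pre-subsidy: 166.5 - 0.125q = 65/3 + (1/3)q gives q* = 316 and p* = 127.
With the subsidy, sellers receive ps = pb + 66 for each unit, where pb is the price buyers pay.
On the curves, pb = 166.5 - 0.125q and ps = 65/3 + (1/3)q; the wedge ps − pb = 66 gives 65/3 + (1/3)q − (166.5 - 0.125q) = 66, so q' = 460.
Then pb = 166.5 − 0.125·460 = 109 and ps = 65/3 + (1/3)·460 = 175.
Buyers' price falls by p* − pb = 127 − 109 = 18; sellers' price rises by ps − p* = 175 − 127 = 48.
So producers capture 48/66 = 8/11 of each unit of subsidy.

Producer share = 8/11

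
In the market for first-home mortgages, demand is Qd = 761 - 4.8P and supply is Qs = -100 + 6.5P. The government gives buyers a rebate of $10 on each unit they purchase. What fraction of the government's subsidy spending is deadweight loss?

DWL / government spending = 312/9557

Pre-subsidy: 761 - 4.8P = -100 + 6.5P gives P* = 8610/113, Q* = 44665/113.
With the rebate, buyers effectively pay Pb = Ps − 10, where Ps is the price sellers receive.
Demand in terms of Ps becomes Qd = 761 − 4.8(Ps − 10) = 809 - 4.8Ps. Setting this equal to supply: 809 - 4.8Ps = -100 + 6.5Ps, so Ps = 9090/113.
Buyers pay Pb = 9090/113 − 10 = 7960/113; Q' = -100 + 6.5·(9090/113) = 47785/113.
ΔCS = ½(44665/113 + 47785/113)(8610/113 − 7960/113) = 30046250/12769; ΔPS = ½(44665/113 + 47785/113)(9090/113 − 8610/113) = 22188000/12769.
Government spending = 10 × 47785/113 = 477850/113.
DWL = ½ × 10 × (47785/113 − 44665/113) = 15600/113; fraction = (15600/113) / (477850/113) = 312/9557.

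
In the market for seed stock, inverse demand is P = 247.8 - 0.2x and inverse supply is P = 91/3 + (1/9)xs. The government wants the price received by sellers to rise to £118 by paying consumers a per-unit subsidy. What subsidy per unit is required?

At a seller price of 118, quantity supplied is -273 + 9·118 = 789.
Buyers absorb 789 only when they pay Pb = 247.8 − 0.2·789 = 90.
s = Ps − Pb = 118 − 90 = 28.

Required subsidy s = £28 per unit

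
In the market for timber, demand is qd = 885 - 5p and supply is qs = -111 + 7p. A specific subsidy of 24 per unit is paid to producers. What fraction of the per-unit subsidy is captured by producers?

Pre-subsidy: 885 - 5p = -111 + 7p gives p* = 83, q* = 470.
With the subsidy, sellers receive ps = pb + 24 for each unit, where pb is the price buyers pay.
Supply in terms of pb becomes qs = -111 + 7(pb + 24) = 57 + 7pb. Setting this equal to demand: 885 - 5pb = 57 + 7pb, so pb = 69.
Sellers receive ps = 69 + 24 = 93; q' = 885 − 5·69 = 540.
Buyers' price falls by p* − pb = 83 − 69 = 14; sellers' price rises by ps − p* = 93 − 83 = 10.
So producers capture 10/24 = 5/12 of each unit of subsidy.

Producer share = 5/12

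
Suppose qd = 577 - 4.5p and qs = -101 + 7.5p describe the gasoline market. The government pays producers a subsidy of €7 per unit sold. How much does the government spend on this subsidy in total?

Government cost = €2397.0625

Pre-subsidy: 577 - 4.5p = -101 + 7.5p gives p* = 56.5, q* = 322.75.
With the subsidy, sellers receive ps = pb + 7 for each unit, where pb is the price buyers pay.
Supply in terms of pb becomes qs = -101 + 7.5(pb + 7) = -48.5 + 7.5pb. Setting this equal to demand: 577 - 4.5pb = -48.5 + 7.5pb, so pb = 52.125.
Sellers receive ps = 52.125 + 7 = 59.125; q' = 577 − 4.5·52.125 = 342.4375.
Government outlay = subsidy × quantity = 7 × 342.4375 = 2397.0625.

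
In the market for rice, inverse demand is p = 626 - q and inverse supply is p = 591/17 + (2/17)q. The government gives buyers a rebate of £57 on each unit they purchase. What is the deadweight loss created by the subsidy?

Pre-subsidy: 626 - q = 591/17 + (2/17)q gives q* = 529 and p* = 97.
With the rebate, buyers effectively pay pb = ps − 57, where ps is the price sellers receive.
On the curves, pb = 626 - q and ps = 591/17 + (2/17)q; the wedge ps − pb = 57 gives 591/17 + (2/17)q − (626 - q) = 57, so q' = 580.
Then pb = 626 − 1·580 = 46 and ps = 591/17 + (2/17)·580 = 103.
The subsidy expands output by 580 − 529 = 51 past the efficient level; on those units the gap between marginal cost and willingness to pay runs from 0 up to 57.
DWL = ½ × 57 × 51 = 1453.5.

Deadweight loss = £1453.5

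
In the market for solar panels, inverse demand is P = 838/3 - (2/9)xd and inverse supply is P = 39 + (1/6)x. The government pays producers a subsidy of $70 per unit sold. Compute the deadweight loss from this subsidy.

Pre-subsidy: 838/3 - (2/9)x = 39 + (1/6)x gives x* = 618 and P* = 142.
With the subsidy, sellers receive Ps = Pb + 70 for each unit, where Pb is the price buyers pay.
On the curves, Pb = 838/3 - (2/9)x and Ps = 39 + (1/6)x; the wedge Ps − Pb = 70 gives 39 + (1/6)x − (838/3 - (2/9)x) = 70, so x' = 798.
Then Pb = 838/3 − (2/9)·798 = 102 and Ps = 39 + (1/6)·798 = 172.
The subsidy expands output by 798 − 618 = 180 past the efficient level; on those units the gap between marginal cost and willingness to pay runs from 0 up to 70.
DWL = ½ × 70 × 180 = 6300.

Deadweight loss = $6300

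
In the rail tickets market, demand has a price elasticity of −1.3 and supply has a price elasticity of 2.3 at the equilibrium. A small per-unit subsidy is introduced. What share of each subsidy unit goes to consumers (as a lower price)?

For a small subsidy around the equilibrium, the benefit split depends on the relative slopes, which at a point are proportional to the elasticities.
Buyer share = εs/(εs + |εd|) = 2.3/(2.3 + 1.3) = 23/36; seller share = |εd|/(εs + |εd|) = 13/36.

Consumer share = 23/36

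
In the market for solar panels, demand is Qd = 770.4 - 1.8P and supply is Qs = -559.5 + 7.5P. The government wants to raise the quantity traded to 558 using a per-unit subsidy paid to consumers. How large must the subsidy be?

At Q = 558, invert demand for the buyer price: Pb = (770.4 − 558)/1.8 = 118; invert supply for the seller price: Ps = (558 − (-559.5))/7.5 = 149.
The subsidy must fill the gap: s = Ps − Pb = 149 − 118 = 31.

Required subsidy s = 31 per unit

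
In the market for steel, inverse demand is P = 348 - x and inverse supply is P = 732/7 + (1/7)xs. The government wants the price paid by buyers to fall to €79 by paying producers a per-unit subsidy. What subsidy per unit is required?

Required subsidy s = €64 per unit

At a buyer price of 79, quantity demanded is 348 − 1·79 = 269.
Sellers supply 269 only when they receive Ps = 732/7 + (1/7)·269 = 143.
s = Ps − Pb = 143 − 79 = 64.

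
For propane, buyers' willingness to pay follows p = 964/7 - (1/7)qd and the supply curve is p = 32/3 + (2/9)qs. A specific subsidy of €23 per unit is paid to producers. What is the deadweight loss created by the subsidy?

Pre-subsidy: 964/7 - (1/7)q = 32/3 + (2/9)q gives q* = 348 and p* = 88.
With the subsidy, sellers receive ps = pb + 23 for each unit, where pb is the price buyers pay.
On the curves, pb = 964/7 - (1/7)q and ps = 32/3 + (2/9)q; the wedge ps − pb = 23 gives 32/3 + (2/9)q − (964/7 - (1/7)q) = 23, so q' = 411.
Then pb = 964/7 − (1/7)·411 = 79 and ps = 32/3 + (2/9)·411 = 102.
The subsidy expands output by 411 − 348 = 63 past the efficient level; on those units the gap between marginal cost and willingness to pay runs from 0 up to 23.
DWL = ½ × 23 × 63 = 724.5.

Deadweight loss = €724.5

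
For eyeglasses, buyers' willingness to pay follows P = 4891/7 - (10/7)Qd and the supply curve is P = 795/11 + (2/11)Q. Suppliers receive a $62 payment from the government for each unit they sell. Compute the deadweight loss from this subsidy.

Pre-subsidy: 4891/7 - (10/7)Q = 795/11 + (2/11)Q gives Q* = 389 and P* = 143.
With the subsidy, sellers receive Ps = Pb + 62 for each unit, where Pb is the price buyers pay.
On the curves, Pb = 4891/7 - (10/7)Q and Ps = 795/11 + (2/11)Q; the wedge Ps − Pb = 62 gives 795/11 + (2/11)Q − (4891/7 - (10/7)Q) = 62, so Q' = 427.5.
Then Pb = 4891/7 − (10/7)·427.5 = 88 and Ps = 795/11 + (2/11)·427.5 = 150.
The subsidy expands output by 427.5 − 389 = 38.5 past the efficient level; on those units the gap between marginal cost and willingness to pay runs from 0 up to 62.
DWL = ½ × 62 × 38.5 = 1193.5.

Deadweight loss = $1193.5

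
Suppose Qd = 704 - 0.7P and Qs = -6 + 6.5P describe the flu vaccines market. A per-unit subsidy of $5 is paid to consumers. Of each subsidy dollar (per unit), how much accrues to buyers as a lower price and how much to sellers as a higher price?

Buyers gain 325/72 per unit; sellers gain 35/72 per unit

Pre-subsidy: 704 - 0.7P = -6 + 6.5P gives P* = 1775/18, Q* = 22859/36.
With the rebate, buyers effectively pay Pb = Ps − 5, where Ps is the price sellers receive.
Demand in terms of Ps becomes Qd = 704 − 0.7(Ps − 5) = 707.5 - 0.7Ps. Setting this equal to supply: 707.5 - 0.7Ps = -6 + 6.5Ps, so Ps = 7135/72.
Buyers pay Pb = 7135/72 − 5 = 6775/72; Q' = -6 + 6.5·(7135/72) = 91891/144.
Buyers' price falls by P* − Pb = 1775/18 − 6775/72 = 325/72; sellers' price rises by Ps − P* = 7135/72 − 1775/18 = 35/72.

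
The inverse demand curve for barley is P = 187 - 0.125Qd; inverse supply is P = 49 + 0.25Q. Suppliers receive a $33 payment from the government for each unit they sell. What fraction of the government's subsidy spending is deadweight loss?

Pre-subsidy: 187 - 0.125Q = 49 + 0.25Q gives Q* = 368 and P* = 141.
With the subsidy, sellers receive Ps = Pb + 33 for each unit, where Pb is the price buyers pay.
On the curves, Pb = 187 - 0.125Q and Ps = 49 + 0.25Q; the wedge Ps − Pb = 33 gives 49 + 0.25Q − (187 - 0.125Q) = 33, so Q' = 456.
Then Pb = 187 − 0.125·456 = 130 and Ps = 49 + 0.25·456 = 163.
ΔCS = ½(368 + 456)(141 − 130) = 4532; ΔPS = ½(368 + 456)(163 − 141) = 9064.
Government spending = 33 × 456 = 15048.
DWL = ½ × 33 × (456 − 368) = 1452; fraction = 1452 / 15048 = 11/114.

DWL / government spending = 11/114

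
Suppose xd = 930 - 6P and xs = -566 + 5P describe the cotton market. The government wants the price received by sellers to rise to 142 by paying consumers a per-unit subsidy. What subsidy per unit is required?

Required subsidy s = 11 per unit

At a seller price of 142, quantity supplied is -566 + 5·142 = 144.
Buyers absorb 144 only when they pay Pb with 930 − 6·Pb = 144, i.e. Pb = 131.
s = Ps − Pb = 142 − 131 = 11.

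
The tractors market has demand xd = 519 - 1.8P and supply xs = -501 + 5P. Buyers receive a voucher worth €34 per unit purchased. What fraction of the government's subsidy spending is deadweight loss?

Pre-subsidy: 519 - 1.8P = -501 + 5P gives P* = 150, x* = 249.
With the rebate, buyers effectively pay Pb = Ps − 34, where Ps is the price sellers receive.
Demand in terms of Ps becomes xd = 519 − 1.8(Ps − 34) = 580.2 - 1.8Ps. Setting this equal to supply: 580.2 - 1.8Ps = -501 + 5Ps, so Ps = 159.
Buyers pay Pb = 159 − 34 = 125; x' = -501 + 5·159 = 294.
ΔCS = ½(249 + 294)(150 − 125) = 6787.5; ΔPS = ½(249 + 294)(159 − 150) = 2443.5.
Government spending = 34 × 294 = 9996.
DWL = ½ × 34 × (294 − 249) = 765; fraction = 765 / 9996 = 15/196.

DWL / government spending = 15/196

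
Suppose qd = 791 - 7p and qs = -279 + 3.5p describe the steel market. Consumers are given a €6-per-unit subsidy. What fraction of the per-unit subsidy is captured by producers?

Producer share = 2/3

Pre-subsidy: 791 - 7p = -279 + 3.5p gives p* = 2140/21, q* = 233/3.
With the rebate, buyers effectively pay pb = ps − 6, where ps is the price sellers receive.
Demand in terms of ps becomes qd = 791 − 7(ps − 6) = 833 - 7ps. Setting this equal to supply: 833 - 7ps = -279 + 3.5ps, so ps = 2224/21.
Buyers pay pb = 2224/21 − 6 = 2098/21; q' = -279 + 3.5·(2224/21) = 275/3.
Buyers' price falls by p* − pb = 2140/21 − 2098/21 = 2; sellers' price rises by ps − p* = 2224/21 − 2140/21 = 4.
So producers capture 4/6 = 2/3 of each unit of subsidy.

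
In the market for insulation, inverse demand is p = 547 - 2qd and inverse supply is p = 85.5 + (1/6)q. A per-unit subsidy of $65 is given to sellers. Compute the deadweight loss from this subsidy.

Pre-subsidy: 547 - 2q = 85.5 + (1/6)q gives q* = 213 and p* = 121.
With the subsidy, sellers receive ps = pb + 65 for each unit, where pb is the price buyers pay.
On the curves, pb = 547 - 2q and ps = 85.5 + (1/6)q; the wedge ps − pb = 65 gives 85.5 + (1/6)q − (547 - 2q) = 65, so q' = 243.
Then pb = 547 − 2·243 = 61 and ps = 85.5 + (1/6)·243 = 126.
The subsidy expands output by 243 − 213 = 30 past the efficient level; on those units the gap between marginal cost and willingness to pay runs from 0 up to 65.
DWL = ½ × 65 × 30 = 975.

Deadweight loss = $975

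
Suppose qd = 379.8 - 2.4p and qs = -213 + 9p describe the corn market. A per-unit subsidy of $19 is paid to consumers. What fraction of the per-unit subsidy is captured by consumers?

Pre-subsidy: 379.8 - 2.4p = -213 + 9p gives p* = 52, q* = 255.
With the rebate, buyers effectively pay pb = ps − 19, where ps is the price sellers receive.
Demand in terms of ps becomes qd = 379.8 − 2.4(ps − 19) = 425.4 - 2.4ps. Setting this equal to supply: 425.4 - 2.4ps = -213 + 9ps, so ps = 56.
Buyers pay pb = 56 − 19 = 37; q' = -213 + 9·56 = 291.
Buyers' price falls by p* − pb = 52 − 37 = 15; sellers' price rises by ps − p* = 56 − 52 = 4.
So consumers capture 15/19 = 15/19 of each unit of subsidy.

Consumer share = 15/19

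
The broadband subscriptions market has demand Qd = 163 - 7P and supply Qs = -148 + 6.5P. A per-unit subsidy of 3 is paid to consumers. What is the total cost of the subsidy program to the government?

Pre-subsidy: 163 - 7P = -148 + 6.5P gives P* = 622/27, Q* = 47/27.
With the rebate, buyers effectively pay Pb = Ps − 3, where Ps is the price sellers receive.
Demand in terms of Ps becomes Qd = 163 − 7(Ps − 3) = 184 - 7Ps. Setting this equal to supply: 184 - 7Ps = -148 + 6.5Ps, so Ps = 664/27.
Buyers pay Pb = 664/27 − 3 = 583/27; Q' = -148 + 6.5·(664/27) = 320/27.
Government outlay = subsidy × quantity = 3 × 320/27 = 320/9.

Government cost = 320/9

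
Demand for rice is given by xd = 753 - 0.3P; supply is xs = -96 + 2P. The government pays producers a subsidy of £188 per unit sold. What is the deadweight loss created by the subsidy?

Deadweight loss = 106032/23

Pre-subsidy: 753 - 0.3P = -96 + 2P gives P* = 8490/23, x* = 14772/23.
With the subsidy, sellers receive Ps = Pb + 188 for each unit, where Pb is the price buyers pay.
Supply in terms of Pb becomes xs = -96 + 2(Pb + 188) = 280 + 2Pb. Setting this equal to demand: 753 - 0.3Pb = 280 + 2Pb, so Pb = 4730/23.
Sellers receive Ps = 4730/23 + 188 = 9054/23; x' = 753 − 0.3·(4730/23) = 15900/23.
The subsidy expands output by 15900/23 − 14772/23 = 1128/23 past the efficient level; on those units the gap between marginal cost and willingness to pay runs from 0 up to 188.
DWL = ½ × 188 × 1128/23 = 106032/23.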